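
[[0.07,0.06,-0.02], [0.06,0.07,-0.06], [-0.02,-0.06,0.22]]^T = [[0.07, 0.06, -0.02], [0.06, 0.07, -0.06], [-0.02, -0.06, 0.22]]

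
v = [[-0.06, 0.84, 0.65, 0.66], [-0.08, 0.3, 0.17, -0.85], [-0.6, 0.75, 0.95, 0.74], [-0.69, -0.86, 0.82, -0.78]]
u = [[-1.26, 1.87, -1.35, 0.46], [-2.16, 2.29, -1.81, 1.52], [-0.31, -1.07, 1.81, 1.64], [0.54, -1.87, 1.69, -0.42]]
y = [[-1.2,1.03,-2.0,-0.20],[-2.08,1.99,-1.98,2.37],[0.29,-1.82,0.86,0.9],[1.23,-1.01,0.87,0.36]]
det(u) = -1.80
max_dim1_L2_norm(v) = 1.58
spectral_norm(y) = 5.10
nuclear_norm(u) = 8.80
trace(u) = 2.42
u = v + y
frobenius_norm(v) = 2.70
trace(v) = 0.41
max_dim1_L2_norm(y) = 4.22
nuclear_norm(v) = 4.62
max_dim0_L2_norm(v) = 1.52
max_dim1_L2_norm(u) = 3.94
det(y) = -6.75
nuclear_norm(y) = 9.00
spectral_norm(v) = 2.00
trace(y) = 2.01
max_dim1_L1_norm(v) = 3.15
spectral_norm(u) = 5.44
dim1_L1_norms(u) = [4.94, 7.78, 4.83, 4.52]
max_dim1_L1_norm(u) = 7.78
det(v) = -0.51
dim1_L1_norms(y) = [4.43, 8.42, 3.87, 3.47]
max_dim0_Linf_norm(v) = 0.95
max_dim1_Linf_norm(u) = 2.29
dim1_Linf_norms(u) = [1.87, 2.29, 1.81, 1.87]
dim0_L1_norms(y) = [4.8, 5.85, 5.71, 3.83]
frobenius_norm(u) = 6.05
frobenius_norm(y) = 5.72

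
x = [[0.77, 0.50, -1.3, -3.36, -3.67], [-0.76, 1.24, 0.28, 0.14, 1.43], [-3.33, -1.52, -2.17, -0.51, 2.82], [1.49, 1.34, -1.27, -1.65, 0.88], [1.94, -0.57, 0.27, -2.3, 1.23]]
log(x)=[[(1.86+0.51j), 0.66+0.01j, 0.16+0.89j, (-1.51+0.69j), -0.91-0.24j], [(-0.35+0.03j), (0.55+0j), 0.23+0.04j, -0.12+0.03j, (0.41-0.01j)], [-0.76+1.20j, (-1.05+0.02j), 1.29+2.11j, 1.42+1.64j, (-0.17-0.57j)], [0.90+0.35j, (0.81+0j), (-0.04+0.62j), 0.40+0.48j, 0.86-0.17j], [(0.77-0.09j), -0.16-0.00j, -0.11-0.16j, (-0.74-0.13j), 1.30+0.04j]]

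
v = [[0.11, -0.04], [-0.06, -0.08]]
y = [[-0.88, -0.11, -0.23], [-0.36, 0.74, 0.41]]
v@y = [[-0.08, -0.04, -0.04],[0.08, -0.05, -0.02]]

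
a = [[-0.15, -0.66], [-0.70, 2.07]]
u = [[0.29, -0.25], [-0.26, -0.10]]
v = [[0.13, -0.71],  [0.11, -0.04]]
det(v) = 0.07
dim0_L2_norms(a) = [0.72, 2.17]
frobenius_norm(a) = 2.29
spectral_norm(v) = 0.72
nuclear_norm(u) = 0.64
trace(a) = 1.92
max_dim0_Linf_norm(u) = 0.29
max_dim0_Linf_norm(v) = 0.71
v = u @ a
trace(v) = 0.09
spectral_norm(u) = 0.42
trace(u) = 0.19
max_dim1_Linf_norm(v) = 0.71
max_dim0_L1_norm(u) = 0.55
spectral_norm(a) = 2.26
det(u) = -0.09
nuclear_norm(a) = 2.60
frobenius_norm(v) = 0.73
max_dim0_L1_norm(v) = 0.75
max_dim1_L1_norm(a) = 2.77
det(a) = -0.77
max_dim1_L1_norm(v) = 0.84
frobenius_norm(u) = 0.47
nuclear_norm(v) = 0.82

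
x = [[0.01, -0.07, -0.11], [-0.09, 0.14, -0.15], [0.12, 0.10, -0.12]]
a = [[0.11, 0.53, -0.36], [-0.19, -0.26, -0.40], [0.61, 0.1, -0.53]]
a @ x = [[-0.09, 0.03, -0.05], [-0.03, -0.06, 0.11], [-0.07, -0.08, -0.02]]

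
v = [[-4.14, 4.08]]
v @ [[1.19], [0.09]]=[[-4.56]]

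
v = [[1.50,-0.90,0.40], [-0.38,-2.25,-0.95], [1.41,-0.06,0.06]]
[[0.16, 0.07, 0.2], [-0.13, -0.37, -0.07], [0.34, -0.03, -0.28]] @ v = [[0.5, -0.31, 0.01], [-0.15, 0.95, 0.3], [0.13, -0.22, 0.15]]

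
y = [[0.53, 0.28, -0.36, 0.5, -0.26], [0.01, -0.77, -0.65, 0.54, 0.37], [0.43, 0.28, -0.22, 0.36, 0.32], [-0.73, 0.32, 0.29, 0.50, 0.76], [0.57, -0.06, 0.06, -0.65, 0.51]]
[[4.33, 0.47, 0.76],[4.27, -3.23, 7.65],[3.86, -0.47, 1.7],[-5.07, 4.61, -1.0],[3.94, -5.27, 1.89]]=y@[[5.36,-2.11,-0.90], [-0.01,1.97,-1.54], [-6.33,5.49,-9.59], [-0.82,4.92,-1.83], [1.44,-2.12,3.33]]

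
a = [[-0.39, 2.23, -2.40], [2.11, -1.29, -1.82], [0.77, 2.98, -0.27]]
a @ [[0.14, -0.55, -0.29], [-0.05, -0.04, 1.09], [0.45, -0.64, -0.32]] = [[-1.25, 1.66, 3.31], [-0.46, 0.06, -1.44], [-0.16, -0.37, 3.11]]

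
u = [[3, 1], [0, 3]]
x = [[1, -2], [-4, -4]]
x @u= [[3, -5], [-12, -16]]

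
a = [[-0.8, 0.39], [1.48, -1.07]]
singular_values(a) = [2.03, 0.14]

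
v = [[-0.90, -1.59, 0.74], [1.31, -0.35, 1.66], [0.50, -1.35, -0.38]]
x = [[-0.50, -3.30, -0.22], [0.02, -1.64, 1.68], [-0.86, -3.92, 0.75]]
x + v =[[-1.4,-4.89,0.52], [1.33,-1.99,3.34], [-0.36,-5.27,0.37]]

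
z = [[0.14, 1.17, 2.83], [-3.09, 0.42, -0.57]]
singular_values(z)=[3.36, 2.85]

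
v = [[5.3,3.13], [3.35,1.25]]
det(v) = -3.861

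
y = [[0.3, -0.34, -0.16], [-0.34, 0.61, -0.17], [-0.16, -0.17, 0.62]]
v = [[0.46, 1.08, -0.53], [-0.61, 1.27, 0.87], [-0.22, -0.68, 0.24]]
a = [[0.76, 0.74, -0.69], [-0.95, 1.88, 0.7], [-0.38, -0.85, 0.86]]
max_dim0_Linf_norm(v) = 1.27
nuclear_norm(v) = 3.11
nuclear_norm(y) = 1.53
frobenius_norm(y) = 1.09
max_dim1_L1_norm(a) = 3.53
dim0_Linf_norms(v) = [0.61, 1.27, 0.87]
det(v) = -0.00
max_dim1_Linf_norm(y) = 0.62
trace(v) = 1.97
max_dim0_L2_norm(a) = 2.19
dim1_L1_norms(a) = [2.19, 3.53, 2.09]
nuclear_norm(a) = 4.25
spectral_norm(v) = 1.83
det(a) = 1.04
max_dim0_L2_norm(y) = 0.72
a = v + y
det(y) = -0.00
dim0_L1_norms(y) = [0.8, 1.12, 0.95]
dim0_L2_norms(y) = [0.48, 0.72, 0.66]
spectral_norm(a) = 2.26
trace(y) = 1.53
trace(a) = 3.50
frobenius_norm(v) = 2.23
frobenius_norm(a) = 2.85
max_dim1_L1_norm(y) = 1.12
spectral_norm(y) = 0.85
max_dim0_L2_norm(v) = 1.8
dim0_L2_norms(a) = [1.27, 2.19, 1.31]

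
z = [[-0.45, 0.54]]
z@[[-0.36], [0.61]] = [[0.49]]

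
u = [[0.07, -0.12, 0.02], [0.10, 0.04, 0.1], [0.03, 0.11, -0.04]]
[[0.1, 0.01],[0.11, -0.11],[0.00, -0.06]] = u@ [[1.04, -0.53], [-0.18, -0.48], [0.18, -0.34]]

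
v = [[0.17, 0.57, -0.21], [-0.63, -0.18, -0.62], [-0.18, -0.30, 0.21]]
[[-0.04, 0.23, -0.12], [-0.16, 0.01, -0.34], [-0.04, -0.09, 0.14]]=v @ [[0.47,  -0.26,  -0.15], [-0.26,  0.52,  0.09], [-0.15,  0.09,  0.68]]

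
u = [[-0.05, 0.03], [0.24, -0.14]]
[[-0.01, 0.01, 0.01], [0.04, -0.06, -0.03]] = u @ [[0.17,-0.08,-0.15], [0.03,0.26,-0.02]]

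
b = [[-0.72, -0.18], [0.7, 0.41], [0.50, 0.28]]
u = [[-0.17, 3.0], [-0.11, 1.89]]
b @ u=[[0.14, -2.50], [-0.16, 2.87], [-0.12, 2.03]]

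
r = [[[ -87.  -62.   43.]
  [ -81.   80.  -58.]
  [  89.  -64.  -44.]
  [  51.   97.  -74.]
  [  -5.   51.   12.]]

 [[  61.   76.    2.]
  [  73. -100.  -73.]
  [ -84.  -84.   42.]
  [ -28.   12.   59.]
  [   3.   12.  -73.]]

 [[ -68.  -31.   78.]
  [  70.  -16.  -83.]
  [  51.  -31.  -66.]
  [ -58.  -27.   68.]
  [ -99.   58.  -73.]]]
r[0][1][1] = 80.0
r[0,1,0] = -81.0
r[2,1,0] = 70.0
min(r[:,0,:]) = -87.0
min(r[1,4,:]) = -73.0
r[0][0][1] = -62.0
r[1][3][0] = -28.0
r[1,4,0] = 3.0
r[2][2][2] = -66.0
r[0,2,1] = -64.0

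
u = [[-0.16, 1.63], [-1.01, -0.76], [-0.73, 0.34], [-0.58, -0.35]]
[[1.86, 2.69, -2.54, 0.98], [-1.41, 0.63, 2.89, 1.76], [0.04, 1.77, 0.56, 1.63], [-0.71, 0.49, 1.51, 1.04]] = u@[[0.5,-1.74,-1.57,-2.04], [1.19,1.48,-1.71,0.40]]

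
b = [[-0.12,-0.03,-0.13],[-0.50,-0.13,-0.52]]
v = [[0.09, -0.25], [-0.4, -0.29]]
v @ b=[[0.11,0.03,0.12], [0.19,0.05,0.2]]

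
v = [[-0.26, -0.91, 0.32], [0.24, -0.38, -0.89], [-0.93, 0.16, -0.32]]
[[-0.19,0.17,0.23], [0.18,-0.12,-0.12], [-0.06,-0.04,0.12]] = v@[[0.15, -0.04, -0.20], [0.1, -0.12, -0.15], [-0.2, 0.17, 0.14]]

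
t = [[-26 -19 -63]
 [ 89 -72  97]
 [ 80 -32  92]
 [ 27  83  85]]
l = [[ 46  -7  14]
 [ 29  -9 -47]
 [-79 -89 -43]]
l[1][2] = -47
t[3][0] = 27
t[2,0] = 80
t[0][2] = -63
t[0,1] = -19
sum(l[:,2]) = -76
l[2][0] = -79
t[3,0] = 27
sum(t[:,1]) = -40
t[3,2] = 85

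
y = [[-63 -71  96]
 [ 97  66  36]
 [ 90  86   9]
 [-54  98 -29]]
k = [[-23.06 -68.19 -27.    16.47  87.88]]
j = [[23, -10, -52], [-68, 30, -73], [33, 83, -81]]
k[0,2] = -27.0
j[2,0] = 33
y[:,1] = [-71, 66, 86, 98]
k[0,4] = 87.88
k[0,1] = -68.19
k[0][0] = -23.06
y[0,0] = -63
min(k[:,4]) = 87.88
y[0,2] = 96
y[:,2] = [96, 36, 9, -29]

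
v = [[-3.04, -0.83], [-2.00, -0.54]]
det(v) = -0.02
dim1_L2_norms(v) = [3.15, 2.07]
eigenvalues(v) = [-3.59, 0.01]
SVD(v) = [[-0.84, -0.55], [-0.55, 0.84]] @ diag([3.7712168055888244, 0.004879061838272415]) @ [[0.96, 0.26], [-0.26, 0.96]]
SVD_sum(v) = [[-3.04, -0.83], [-2.00, -0.54]] + [[0.0, -0.00], [-0.00, 0.00]]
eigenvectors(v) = [[-0.84, 0.26], [-0.55, -0.96]]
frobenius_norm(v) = 3.77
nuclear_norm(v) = 3.78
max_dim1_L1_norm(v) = 3.87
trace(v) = -3.58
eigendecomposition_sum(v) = [[-3.04, -0.83],[-2.0, -0.54]] + [[0.0, -0.0], [-0.00, 0.00]]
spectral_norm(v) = 3.77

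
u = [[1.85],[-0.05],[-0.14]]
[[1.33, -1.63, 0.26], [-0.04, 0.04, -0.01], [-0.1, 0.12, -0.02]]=u@ [[0.72, -0.88, 0.14]]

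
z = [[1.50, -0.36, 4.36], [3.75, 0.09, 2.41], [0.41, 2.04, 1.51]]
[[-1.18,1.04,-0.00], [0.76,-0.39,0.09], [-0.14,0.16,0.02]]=z@[[0.47, -0.32, 0.03],[0.15, -0.11, 0.01],[-0.42, 0.34, -0.01]]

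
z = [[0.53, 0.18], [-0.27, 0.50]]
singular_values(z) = [0.61, 0.51]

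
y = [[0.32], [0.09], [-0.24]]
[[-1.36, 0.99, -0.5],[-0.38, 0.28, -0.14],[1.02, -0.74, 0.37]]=y@[[-4.25, 3.09, -1.56]]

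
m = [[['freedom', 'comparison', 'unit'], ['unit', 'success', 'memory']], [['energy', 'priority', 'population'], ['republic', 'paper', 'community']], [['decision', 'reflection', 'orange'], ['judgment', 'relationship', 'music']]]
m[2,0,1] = 'reflection'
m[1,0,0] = 'energy'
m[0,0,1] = 'comparison'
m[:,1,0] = ['unit', 'republic', 'judgment']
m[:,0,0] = ['freedom', 'energy', 'decision']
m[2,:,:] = [['decision', 'reflection', 'orange'], ['judgment', 'relationship', 'music']]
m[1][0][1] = 'priority'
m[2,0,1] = 'reflection'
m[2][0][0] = 'decision'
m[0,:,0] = ['freedom', 'unit']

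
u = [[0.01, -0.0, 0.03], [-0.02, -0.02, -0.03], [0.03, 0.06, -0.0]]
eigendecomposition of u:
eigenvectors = [[(-0.86+0j), (-0.3-0.52j), (-0.3+0.52j)], [(0.43+0j), (0.1+0.52j), (0.1-0.52j)], [(0.29+0j), (0.6+0j), (0.6-0j)]]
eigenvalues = [0j, (-0.01+0.03j), (-0.01-0.03j)]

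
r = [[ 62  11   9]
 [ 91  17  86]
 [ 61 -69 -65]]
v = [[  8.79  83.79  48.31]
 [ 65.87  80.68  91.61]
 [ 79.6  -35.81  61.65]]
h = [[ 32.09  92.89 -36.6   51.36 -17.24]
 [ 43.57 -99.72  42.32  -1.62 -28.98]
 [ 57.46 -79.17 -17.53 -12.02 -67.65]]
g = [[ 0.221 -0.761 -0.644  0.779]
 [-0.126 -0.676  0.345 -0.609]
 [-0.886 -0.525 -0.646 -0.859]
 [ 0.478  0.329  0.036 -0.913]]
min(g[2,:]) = -0.886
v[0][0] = 8.79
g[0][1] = -0.761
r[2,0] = 61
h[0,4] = -17.24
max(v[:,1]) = 83.79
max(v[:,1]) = 83.79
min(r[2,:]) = -69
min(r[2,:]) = -69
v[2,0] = 79.6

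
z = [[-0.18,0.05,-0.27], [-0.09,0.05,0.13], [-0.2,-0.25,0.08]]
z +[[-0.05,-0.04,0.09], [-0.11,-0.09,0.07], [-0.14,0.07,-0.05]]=[[-0.23,0.01,-0.18], [-0.2,-0.04,0.2], [-0.34,-0.18,0.03]]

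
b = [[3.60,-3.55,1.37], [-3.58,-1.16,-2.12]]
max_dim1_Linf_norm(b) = 3.6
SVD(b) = [[-0.82, 0.57], [0.57, 0.82]] @ diag([5.959945171277511, 3.251899991599661]) @ [[-0.84, 0.38, -0.39],[-0.28, -0.91, -0.30]]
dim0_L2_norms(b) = [5.08, 3.73, 2.52]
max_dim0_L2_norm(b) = 5.08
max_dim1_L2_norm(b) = 5.24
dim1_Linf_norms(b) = [3.6, 3.58]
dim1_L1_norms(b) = [8.52, 6.86]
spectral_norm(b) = 5.96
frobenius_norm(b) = 6.79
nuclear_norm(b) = 9.21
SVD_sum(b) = [[4.11, -1.86, 1.92],  [-2.84, 1.29, -1.33]] + [[-0.51, -1.69, -0.55], [-0.74, -2.45, -0.79]]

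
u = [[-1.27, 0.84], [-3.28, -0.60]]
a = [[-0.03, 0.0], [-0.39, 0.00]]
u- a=[[-1.24, 0.84], [-2.89, -0.6]]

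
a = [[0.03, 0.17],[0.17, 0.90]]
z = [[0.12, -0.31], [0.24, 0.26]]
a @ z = [[0.04, 0.03], [0.24, 0.18]]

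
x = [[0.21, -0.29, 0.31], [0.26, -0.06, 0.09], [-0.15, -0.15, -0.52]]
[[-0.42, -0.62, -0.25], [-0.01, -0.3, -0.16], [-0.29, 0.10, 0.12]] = x @ [[0.34,-0.78,-0.5], [1.66,1.22,0.31], [-0.02,-0.32,-0.17]]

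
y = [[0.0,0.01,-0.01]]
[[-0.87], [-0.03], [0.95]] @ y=[[0.0, -0.01, 0.01],[0.00, -0.00, 0.0],[0.00, 0.01, -0.01]]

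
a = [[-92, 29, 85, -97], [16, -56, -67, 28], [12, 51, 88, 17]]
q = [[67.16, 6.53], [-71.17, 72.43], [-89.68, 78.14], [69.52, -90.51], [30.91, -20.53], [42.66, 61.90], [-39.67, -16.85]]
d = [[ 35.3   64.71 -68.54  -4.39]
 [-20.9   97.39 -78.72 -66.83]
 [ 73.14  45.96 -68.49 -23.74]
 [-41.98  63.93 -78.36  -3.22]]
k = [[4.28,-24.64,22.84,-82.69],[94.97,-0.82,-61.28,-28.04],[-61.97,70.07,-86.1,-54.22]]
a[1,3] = 28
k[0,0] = 4.28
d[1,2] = -78.72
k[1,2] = -61.28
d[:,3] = [-4.39, -66.83, -23.74, -3.22]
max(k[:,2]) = 22.84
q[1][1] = 72.43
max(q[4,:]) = 30.91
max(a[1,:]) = 28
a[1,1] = -56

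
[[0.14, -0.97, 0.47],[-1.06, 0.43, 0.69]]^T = [[0.14,  -1.06], [-0.97,  0.43], [0.47,  0.69]]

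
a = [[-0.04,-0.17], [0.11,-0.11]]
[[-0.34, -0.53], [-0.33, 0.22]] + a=[[-0.38, -0.70],  [-0.22, 0.11]]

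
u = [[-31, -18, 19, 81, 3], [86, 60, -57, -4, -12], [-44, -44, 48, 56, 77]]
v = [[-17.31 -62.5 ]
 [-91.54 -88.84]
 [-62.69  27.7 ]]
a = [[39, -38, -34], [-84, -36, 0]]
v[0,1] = -62.5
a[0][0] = 39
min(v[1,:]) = -91.54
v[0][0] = -17.31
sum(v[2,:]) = -34.989999999999995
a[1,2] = 0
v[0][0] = -17.31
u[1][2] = -57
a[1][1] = -36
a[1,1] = -36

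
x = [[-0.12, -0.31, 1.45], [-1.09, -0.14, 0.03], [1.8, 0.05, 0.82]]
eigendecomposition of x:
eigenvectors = [[-0.56, 0.66, -0.12], [0.26, 0.54, 0.97], [-0.79, -0.52, 0.20]]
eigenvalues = [2.08, -1.51, -0.0]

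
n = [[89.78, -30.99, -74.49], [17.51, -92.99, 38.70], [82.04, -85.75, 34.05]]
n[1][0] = 17.51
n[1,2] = 38.7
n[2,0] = 82.04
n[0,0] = 89.78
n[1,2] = 38.7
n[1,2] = 38.7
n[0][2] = -74.49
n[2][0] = 82.04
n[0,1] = -30.99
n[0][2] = -74.49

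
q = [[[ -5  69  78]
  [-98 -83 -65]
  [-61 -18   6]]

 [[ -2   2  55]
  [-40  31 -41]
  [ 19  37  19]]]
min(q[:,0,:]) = -5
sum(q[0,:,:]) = -177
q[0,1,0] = -98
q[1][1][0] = -40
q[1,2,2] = 19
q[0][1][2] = -65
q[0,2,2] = 6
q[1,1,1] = 31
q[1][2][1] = 37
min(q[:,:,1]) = -83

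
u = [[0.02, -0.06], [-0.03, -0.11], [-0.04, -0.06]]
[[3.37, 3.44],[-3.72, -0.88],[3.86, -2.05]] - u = [[3.35, 3.50],[-3.69, -0.77],[3.90, -1.99]]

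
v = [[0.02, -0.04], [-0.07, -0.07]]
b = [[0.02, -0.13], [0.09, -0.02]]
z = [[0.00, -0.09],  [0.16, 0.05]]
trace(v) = -0.05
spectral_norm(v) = 0.10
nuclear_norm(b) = 0.22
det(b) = 0.01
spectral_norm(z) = 0.17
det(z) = 0.01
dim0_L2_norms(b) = [0.09, 0.13]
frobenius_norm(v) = 0.11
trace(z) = 0.05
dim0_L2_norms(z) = [0.16, 0.1]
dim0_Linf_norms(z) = [0.16, 0.09]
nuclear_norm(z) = 0.25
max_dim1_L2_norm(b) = 0.13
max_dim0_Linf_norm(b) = 0.13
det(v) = -0.00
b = z + v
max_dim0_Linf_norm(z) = 0.16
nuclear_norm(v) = 0.14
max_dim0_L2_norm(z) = 0.16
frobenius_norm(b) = 0.16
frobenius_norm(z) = 0.19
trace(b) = 0.00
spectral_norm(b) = 0.14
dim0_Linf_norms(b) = [0.09, 0.13]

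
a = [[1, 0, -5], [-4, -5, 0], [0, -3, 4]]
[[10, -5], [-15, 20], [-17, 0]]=a @ [[0, -5], [3, 0], [-2, 0]]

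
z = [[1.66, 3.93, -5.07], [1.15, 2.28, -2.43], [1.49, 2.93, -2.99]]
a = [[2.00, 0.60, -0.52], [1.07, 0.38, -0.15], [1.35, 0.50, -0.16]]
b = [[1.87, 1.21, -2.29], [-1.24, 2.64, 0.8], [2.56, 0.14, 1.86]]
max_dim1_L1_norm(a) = 3.12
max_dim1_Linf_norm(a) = 2.0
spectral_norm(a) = 2.83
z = a @ b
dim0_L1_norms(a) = [4.42, 1.48, 0.83]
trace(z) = 0.95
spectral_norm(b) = 3.43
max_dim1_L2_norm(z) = 6.63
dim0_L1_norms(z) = [4.3, 9.14, 10.49]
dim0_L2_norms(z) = [2.51, 5.41, 6.37]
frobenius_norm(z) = 8.72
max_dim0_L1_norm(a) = 4.42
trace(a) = 2.22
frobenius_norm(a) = 2.84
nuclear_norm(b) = 9.36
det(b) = 30.12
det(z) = -0.07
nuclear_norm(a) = 3.03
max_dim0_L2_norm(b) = 3.4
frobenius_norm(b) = 5.42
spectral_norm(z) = 8.70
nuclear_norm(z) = 9.29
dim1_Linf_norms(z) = [5.07, 2.43, 2.99]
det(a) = -0.00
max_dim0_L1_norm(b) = 5.67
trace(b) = 6.37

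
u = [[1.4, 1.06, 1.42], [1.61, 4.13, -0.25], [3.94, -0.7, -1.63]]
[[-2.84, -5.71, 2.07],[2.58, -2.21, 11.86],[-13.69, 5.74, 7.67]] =u@ [[-3.23, -0.08, 1.61], [1.87, -0.71, 2.14], [-0.21, -3.41, -1.73]]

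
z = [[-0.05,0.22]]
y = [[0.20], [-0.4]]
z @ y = [[-0.10]]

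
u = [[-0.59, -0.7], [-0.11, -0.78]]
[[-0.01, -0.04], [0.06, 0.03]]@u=[[0.01, 0.04],[-0.04, -0.07]]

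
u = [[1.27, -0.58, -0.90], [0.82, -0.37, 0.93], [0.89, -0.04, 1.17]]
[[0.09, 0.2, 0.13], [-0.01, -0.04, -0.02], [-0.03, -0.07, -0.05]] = u@ [[0.03,  0.06,  0.04], [-0.02,  -0.04,  -0.03], [-0.05,  -0.11,  -0.07]]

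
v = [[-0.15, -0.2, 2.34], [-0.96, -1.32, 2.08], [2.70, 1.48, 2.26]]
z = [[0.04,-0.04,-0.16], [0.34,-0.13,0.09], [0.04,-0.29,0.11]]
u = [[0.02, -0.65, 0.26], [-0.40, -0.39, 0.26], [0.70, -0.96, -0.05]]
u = v @ z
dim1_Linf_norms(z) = [0.16, 0.34, 0.29]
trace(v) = 0.79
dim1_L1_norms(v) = [2.69, 4.36, 6.44]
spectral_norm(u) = 1.33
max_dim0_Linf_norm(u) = 0.96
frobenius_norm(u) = 1.51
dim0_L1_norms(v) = [3.81, 3.0, 6.68]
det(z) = 0.02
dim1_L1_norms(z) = [0.24, 0.56, 0.44]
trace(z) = 0.02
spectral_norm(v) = 4.13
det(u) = 0.07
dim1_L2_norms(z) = [0.17, 0.37, 0.31]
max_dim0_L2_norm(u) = 1.22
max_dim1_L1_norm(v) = 6.44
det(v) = 4.37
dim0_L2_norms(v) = [2.87, 1.99, 3.86]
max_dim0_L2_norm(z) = 0.34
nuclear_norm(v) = 7.62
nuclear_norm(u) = 2.12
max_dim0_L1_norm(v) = 6.68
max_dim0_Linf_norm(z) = 0.34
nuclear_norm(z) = 0.83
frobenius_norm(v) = 5.21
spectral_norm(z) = 0.43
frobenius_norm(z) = 0.52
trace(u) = -0.42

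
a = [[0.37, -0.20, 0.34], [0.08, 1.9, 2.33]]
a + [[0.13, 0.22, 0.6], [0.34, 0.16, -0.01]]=[[0.5,0.02,0.94], [0.42,2.06,2.32]]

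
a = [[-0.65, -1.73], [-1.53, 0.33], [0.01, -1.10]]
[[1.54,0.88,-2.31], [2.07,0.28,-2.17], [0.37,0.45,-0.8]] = a @ [[-1.43, -0.27, 1.58], [-0.35, -0.41, 0.74]]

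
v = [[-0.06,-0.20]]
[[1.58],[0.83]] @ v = [[-0.09, -0.32], [-0.05, -0.17]]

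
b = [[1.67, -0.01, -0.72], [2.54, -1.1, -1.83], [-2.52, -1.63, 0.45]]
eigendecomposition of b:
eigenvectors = [[-0.38, -0.38, 0.12],[-0.56, 0.43, 0.79],[0.73, -0.82, 0.61]]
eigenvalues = [3.03, 0.13, -2.14]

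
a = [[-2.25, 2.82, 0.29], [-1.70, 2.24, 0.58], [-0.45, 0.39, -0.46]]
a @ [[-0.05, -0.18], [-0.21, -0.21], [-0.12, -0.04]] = [[-0.51,-0.2], [-0.46,-0.19], [-0.0,0.02]]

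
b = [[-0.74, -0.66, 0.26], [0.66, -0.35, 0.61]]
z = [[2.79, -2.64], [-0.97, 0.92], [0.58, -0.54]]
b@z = [[-1.27,  1.21],[2.53,  -2.39]]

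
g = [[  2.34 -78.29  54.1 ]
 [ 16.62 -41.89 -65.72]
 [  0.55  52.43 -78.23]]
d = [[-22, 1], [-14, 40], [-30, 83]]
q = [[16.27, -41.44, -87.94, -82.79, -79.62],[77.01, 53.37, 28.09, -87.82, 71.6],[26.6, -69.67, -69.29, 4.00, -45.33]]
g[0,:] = [2.34, -78.29, 54.1]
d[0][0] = -22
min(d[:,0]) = -30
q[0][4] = -79.62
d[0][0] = -22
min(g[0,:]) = -78.29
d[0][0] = -22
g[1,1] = -41.89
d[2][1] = 83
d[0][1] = 1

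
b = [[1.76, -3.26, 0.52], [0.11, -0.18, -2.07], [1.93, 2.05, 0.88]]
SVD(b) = [[-0.91, 0.39, 0.13],  [-0.05, -0.43, 0.90],  [0.41, 0.82, 0.41]] @ diag([3.904878312186969, 2.895980381349179, 1.8417445528228136]) @ [[-0.21, 0.98, -0.00], [0.76, 0.17, 0.62], [0.61, 0.13, -0.78]]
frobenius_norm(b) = 5.20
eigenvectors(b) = [[-0.84+0.00j, 0.45-0.29j, 0.45+0.29j], [0.27+0.00j, (-0.04-0.54j), (-0.04+0.54j)], [(-0.48+0j), -0.65+0.00j, -0.65-0.00j]]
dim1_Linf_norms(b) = [3.26, 2.07, 2.05]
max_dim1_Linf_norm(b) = 3.26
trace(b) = 2.46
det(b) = 20.83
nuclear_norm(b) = 8.64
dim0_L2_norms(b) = [2.61, 3.86, 2.31]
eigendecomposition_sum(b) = [[1.96-0.00j,  -1.05+0.00j,  1.43+0.00j], [-0.63+0.00j,  (0.34+0j),  (-0.46-0j)], [1.11-0.00j,  (-0.6+0j),  (0.81+0j)]] + [[(-0.1+0.47j), (-1.11+0.3j), -0.46-0.66j], [(0.37+0.31j), -0.26+1.13j, (-0.8+0.09j)], [(0.41-0.41j), (1.32+0.42j), (0.03+0.97j)]] + [[(-0.1-0.47j),-1.11-0.30j,(-0.46+0.66j)],  [(0.37-0.31j),(-0.26-1.13j),-0.80-0.09j],  [(0.41+0.41j),(1.32-0.42j),0.03-0.97j]]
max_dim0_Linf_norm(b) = 3.26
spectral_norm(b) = 3.90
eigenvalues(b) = [(3.11+0j), (-0.33+2.57j), (-0.33-2.57j)]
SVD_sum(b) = [[0.75,-3.48,0.01], [0.04,-0.19,0.00], [-0.34,1.56,-0.0]] + [[0.86,0.19,0.7], [-0.94,-0.21,-0.77], [1.81,0.39,1.47]] + [[0.15, 0.03, -0.19], [1.01, 0.21, -1.30], [0.46, 0.10, -0.59]]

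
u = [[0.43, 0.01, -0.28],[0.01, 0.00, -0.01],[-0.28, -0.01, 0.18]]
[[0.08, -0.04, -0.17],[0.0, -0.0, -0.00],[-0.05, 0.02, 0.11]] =u @ [[0.34,0.10,-0.31], [0.02,-0.23,0.02], [0.23,0.28,0.12]]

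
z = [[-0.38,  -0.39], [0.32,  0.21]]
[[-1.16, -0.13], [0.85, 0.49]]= z@ [[1.99,3.68], [1.03,-3.26]]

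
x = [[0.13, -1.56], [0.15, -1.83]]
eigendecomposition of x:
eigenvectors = [[1.00, 0.65], [0.08, 0.76]]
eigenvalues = [0.0, -1.7]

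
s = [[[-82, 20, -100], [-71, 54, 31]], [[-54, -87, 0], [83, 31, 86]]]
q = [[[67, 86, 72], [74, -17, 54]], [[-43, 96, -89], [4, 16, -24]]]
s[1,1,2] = 86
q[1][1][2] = -24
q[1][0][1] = 96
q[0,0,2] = 72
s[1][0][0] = -54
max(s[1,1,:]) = 86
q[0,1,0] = 74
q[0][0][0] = 67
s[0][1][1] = 54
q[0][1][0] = 74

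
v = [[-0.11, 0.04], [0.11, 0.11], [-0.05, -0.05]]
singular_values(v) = [0.18, 0.1]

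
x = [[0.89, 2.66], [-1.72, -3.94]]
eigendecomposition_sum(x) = [[-0.64, -0.48], [0.31, 0.23]] + [[1.53,3.14], [-2.03,-4.17]]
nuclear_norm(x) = 5.34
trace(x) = -3.05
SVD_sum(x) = [[1.05, 2.59], [-1.61, -3.98]] + [[-0.16,  0.07],[-0.11,  0.04]]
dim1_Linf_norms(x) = [2.66, 3.94]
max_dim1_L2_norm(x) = 4.3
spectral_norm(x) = 5.13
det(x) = 1.07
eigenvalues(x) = [-0.4, -2.65]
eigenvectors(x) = [[0.90, -0.60], [-0.44, 0.8]]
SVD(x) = [[-0.55, 0.84], [0.84, 0.55]] @ diag([5.1289659686151765, 0.20834608896586596]) @ [[-0.38,-0.93], [-0.93,0.38]]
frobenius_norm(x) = 5.13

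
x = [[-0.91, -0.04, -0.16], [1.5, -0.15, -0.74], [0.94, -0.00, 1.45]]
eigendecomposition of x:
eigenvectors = [[-0.05, 0.29, 0.08], [-0.47, -0.95, -1.00], [0.88, -0.13, -0.04]]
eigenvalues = [1.39, -0.71, -0.29]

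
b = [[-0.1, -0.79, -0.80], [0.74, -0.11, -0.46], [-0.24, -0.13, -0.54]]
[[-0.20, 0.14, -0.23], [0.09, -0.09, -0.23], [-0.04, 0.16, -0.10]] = b @[[0.13,-0.24,-0.15], [0.29,0.06,0.08], [-0.05,-0.20,0.23]]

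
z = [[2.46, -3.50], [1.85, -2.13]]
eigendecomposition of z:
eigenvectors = [[(0.81+0j), (0.81-0j)],[(0.53-0.25j), (0.53+0.25j)]]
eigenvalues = [(0.16+1.1j), (0.16-1.1j)]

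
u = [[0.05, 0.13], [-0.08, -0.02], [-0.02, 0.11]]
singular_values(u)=[0.18, 0.09]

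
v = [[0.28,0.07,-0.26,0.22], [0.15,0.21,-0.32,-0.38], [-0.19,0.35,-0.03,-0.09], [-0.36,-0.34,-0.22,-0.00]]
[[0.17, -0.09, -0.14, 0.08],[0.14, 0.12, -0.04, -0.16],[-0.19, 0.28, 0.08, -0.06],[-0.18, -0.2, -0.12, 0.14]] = v @[[0.71, -0.19, -0.07, -0.14], [-0.19, 0.67, 0.18, -0.16], [-0.07, 0.18, 0.38, -0.15], [-0.14, -0.16, -0.15, 0.4]]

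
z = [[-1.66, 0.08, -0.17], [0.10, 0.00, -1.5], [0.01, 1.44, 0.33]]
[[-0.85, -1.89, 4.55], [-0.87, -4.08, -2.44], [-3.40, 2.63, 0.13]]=z @ [[0.33, 0.91, -2.9], [-2.50, 1.18, -0.22], [0.60, 2.78, 1.43]]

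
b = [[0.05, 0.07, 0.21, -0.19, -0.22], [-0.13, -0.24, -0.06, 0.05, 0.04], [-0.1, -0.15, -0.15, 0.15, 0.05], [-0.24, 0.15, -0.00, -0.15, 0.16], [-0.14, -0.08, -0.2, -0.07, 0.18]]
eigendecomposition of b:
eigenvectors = [[-0.57-0.09j, (-0.57+0.09j), (0.59+0.06j), (0.59-0.06j), 0.24+0.00j], [0.21+0.00j, (0.21-0j), 0.09+0.24j, (0.09-0.24j), -0.25+0.00j], [0.34-0.06j, 0.34+0.06j, -0.28+0.12j, (-0.28-0.12j), 0.69+0.00j], [0.59+0.00j, (0.59-0j), (0.67+0j), 0.67-0.00j, (0.08+0j)], [(0.17+0.35j), 0.17-0.35j, (0.15+0.13j), (0.15-0.13j), (0.63+0j)]]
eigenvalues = [(0.18+0.14j), (0.18-0.14j), (-0.31+0.06j), (-0.31-0.06j), (-0.07+0j)]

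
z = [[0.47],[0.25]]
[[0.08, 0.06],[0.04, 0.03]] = z @ [[0.17, 0.12]]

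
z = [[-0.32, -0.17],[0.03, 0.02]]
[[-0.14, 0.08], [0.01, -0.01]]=z @ [[0.29, -0.08], [0.26, -0.33]]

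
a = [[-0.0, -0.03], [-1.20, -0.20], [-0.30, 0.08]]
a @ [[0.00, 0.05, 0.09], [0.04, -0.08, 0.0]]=[[-0.00, 0.0, 0.0], [-0.01, -0.04, -0.11], [0.00, -0.02, -0.03]]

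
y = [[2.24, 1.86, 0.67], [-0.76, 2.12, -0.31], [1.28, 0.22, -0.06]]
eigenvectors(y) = [[(-0.27+0j), (-0.76+0j), -0.76-0.00j], [(0.04+0j), 0.07-0.54j, 0.07+0.54j], [0.96+0.00j, -0.33+0.12j, -0.33-0.12j]]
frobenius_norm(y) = 3.97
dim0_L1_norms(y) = [4.28, 4.2, 1.04]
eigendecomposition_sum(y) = [[-0.04+0.00j, (0.02-0j), 0.10+0.00j], [(0.01-0j), -0.00+0.00j, -0.01-0.00j], [0.15-0.00j, -0.08+0.00j, (-0.36-0j)]] + [[(1.14+0.38j), 0.92-1.61j, 0.28+0.17j], [-0.38+0.78j, 1.06+0.81j, -0.15+0.19j], [0.56-0.01j, 0.15-0.86j, (0.15+0.03j)]] + [[(1.14-0.38j), 0.92+1.61j, 0.28-0.17j], [-0.38-0.78j, (1.06-0.81j), -0.15-0.19j], [(0.56+0.01j), (0.15+0.86j), (0.15-0.03j)]]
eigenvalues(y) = [(-0.41+0j), (2.35+1.22j), (2.35-1.22j)]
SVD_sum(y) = [[1.97, 2.15, 0.44], [0.66, 0.73, 0.15], [0.67, 0.73, 0.15]] + [[0.31, -0.30, 0.08], [-1.45, 1.4, -0.37], [0.53, -0.51, 0.13]] + [[-0.04, 0.0, 0.15],[0.02, -0.0, -0.09],[0.08, -0.00, -0.34]]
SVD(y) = [[-0.90, 0.20, -0.38],[-0.30, -0.92, 0.24],[-0.31, 0.34, 0.89]] @ diag([3.273010091072523, 2.216725604546657, 0.3976588209567267]) @ [[-0.67,-0.73,-0.15], [0.71,-0.68,0.18], [0.23,-0.01,-0.97]]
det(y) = -2.89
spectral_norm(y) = 3.27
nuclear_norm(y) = 5.89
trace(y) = 4.30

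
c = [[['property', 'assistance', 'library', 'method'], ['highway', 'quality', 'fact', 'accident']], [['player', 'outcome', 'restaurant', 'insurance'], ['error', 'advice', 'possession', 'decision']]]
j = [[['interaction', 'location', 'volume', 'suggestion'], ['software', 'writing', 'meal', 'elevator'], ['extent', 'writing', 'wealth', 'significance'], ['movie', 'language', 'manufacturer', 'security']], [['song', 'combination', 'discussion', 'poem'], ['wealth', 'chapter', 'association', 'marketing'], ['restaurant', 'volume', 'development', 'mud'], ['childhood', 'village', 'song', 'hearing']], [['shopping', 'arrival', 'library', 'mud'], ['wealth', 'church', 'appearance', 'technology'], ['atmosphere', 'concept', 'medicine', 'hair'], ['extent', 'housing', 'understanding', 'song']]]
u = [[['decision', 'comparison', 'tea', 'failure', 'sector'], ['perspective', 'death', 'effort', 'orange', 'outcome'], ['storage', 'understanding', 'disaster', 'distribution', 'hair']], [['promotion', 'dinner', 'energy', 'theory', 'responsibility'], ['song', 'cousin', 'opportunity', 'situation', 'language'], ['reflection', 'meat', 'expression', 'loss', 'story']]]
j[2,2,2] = 'medicine'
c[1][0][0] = 'player'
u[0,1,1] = 'death'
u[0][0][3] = 'failure'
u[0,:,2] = ['tea', 'effort', 'disaster']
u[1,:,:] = [['promotion', 'dinner', 'energy', 'theory', 'responsibility'], ['song', 'cousin', 'opportunity', 'situation', 'language'], ['reflection', 'meat', 'expression', 'loss', 'story']]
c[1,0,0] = 'player'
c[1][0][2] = 'restaurant'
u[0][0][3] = 'failure'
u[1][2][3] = 'loss'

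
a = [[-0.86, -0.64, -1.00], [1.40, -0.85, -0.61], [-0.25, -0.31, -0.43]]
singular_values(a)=[1.75, 1.58, 0.0]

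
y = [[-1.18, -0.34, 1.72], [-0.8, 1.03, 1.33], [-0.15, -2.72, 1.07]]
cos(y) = [[0.35, 2.62, 0.05],[0.19, 2.0, -1.02],[-1.18, 3.61, 2.23]]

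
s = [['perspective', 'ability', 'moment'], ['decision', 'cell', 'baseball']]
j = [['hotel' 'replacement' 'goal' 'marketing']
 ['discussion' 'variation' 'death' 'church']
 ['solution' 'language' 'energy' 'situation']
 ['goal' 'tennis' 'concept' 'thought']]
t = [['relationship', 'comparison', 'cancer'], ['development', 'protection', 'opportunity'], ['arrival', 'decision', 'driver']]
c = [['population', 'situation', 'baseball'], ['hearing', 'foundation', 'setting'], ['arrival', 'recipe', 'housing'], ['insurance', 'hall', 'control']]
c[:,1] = ['situation', 'foundation', 'recipe', 'hall']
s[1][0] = 'decision'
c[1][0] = 'hearing'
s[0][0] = 'perspective'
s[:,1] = ['ability', 'cell']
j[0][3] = 'marketing'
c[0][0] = 'population'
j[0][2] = 'goal'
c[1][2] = 'setting'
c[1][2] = 'setting'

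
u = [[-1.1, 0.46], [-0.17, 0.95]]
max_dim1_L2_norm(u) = 1.19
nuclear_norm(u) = 2.07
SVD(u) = [[-0.83, -0.56], [-0.56, 0.83]] @ diag([1.359010790823369, 0.7113997964756817]) @ [[0.74, -0.67], [0.67, 0.74]]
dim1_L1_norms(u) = [1.56, 1.12]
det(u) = -0.97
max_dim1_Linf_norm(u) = 1.1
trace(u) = -0.15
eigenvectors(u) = [[-1.0, -0.22], [-0.08, -0.97]]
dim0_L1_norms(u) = [1.27, 1.41]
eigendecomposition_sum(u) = [[-1.08, 0.25], [-0.09, 0.02]] + [[-0.02, 0.21], [-0.08, 0.93]]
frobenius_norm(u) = 1.53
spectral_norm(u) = 1.36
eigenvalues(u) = [-1.06, 0.91]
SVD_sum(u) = [[-0.83,0.76],[-0.57,0.52]] + [[-0.27, -0.30], [0.40, 0.43]]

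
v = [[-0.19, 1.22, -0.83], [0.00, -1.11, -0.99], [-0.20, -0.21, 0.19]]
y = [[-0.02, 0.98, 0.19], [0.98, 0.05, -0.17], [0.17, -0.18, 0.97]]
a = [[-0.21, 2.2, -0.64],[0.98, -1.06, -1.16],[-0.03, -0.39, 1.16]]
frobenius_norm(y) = 1.73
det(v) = 0.51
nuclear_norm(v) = 3.21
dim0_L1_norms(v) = [0.39, 2.54, 2.01]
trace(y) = 1.00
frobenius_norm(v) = 2.13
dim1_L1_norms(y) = [1.19, 1.2, 1.32]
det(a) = -1.81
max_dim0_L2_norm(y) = 1.0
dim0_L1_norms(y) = [1.17, 1.21, 1.33]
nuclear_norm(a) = 4.81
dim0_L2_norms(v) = [0.28, 1.66, 1.31]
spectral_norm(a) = 2.56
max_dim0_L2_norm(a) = 2.47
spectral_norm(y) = 1.00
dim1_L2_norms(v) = [1.49, 1.49, 0.35]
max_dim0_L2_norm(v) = 1.66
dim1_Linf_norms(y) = [0.98, 0.98, 0.97]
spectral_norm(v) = 1.67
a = y + v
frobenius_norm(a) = 3.20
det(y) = -1.00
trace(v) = -1.11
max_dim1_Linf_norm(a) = 2.2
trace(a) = -0.11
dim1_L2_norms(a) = [2.3, 1.85, 1.22]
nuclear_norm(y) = 3.00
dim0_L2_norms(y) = [0.99, 1.0, 1.0]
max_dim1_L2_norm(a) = 2.3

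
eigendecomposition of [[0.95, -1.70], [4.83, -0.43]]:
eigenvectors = [[0.12+0.50j,(0.12-0.5j)], [0.86+0.00j,0.86-0.00j]]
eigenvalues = [(0.26+2.78j), (0.26-2.78j)]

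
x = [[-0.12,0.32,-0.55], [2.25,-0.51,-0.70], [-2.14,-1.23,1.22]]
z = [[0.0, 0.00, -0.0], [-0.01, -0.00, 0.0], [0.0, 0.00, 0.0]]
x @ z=[[-0.00, 0.00, 0.00], [0.01, 0.0, 0.00], [0.01, 0.00, 0.0]]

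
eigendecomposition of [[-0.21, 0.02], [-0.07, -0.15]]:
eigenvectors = [[(-0.38+0.28j), (-0.38-0.28j)], [(-0.88+0j), -0.88-0.00j]]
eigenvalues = [(-0.18+0.02j), (-0.18-0.02j)]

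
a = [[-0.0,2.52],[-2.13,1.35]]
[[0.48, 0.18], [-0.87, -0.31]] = a @[[0.53, 0.19], [0.19, 0.07]]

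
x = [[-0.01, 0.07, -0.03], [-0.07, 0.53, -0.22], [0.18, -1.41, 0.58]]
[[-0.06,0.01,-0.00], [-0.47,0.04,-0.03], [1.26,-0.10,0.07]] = x @[[0.02, -0.0, 0.0], [-0.74, 0.06, -0.04], [0.36, -0.03, 0.02]]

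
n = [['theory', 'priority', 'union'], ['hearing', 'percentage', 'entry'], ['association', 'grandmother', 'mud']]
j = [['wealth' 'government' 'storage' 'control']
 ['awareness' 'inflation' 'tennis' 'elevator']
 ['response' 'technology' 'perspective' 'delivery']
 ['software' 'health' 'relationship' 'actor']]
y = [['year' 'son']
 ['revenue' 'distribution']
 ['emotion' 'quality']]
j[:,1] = ['government', 'inflation', 'technology', 'health']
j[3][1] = 'health'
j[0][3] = 'control'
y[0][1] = 'son'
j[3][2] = 'relationship'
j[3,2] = 'relationship'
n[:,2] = ['union', 'entry', 'mud']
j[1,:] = ['awareness', 'inflation', 'tennis', 'elevator']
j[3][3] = 'actor'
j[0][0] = 'wealth'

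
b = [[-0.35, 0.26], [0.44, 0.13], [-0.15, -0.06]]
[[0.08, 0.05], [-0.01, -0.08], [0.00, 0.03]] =b@[[-0.08, -0.16], [0.19, -0.04]]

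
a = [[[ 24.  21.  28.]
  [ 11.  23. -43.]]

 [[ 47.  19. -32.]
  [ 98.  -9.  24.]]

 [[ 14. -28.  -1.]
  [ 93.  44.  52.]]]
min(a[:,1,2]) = -43.0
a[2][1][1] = 44.0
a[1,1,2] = 24.0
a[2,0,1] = -28.0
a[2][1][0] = 93.0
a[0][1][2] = -43.0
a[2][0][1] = -28.0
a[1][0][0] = 47.0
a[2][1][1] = 44.0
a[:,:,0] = [[24.0, 11.0], [47.0, 98.0], [14.0, 93.0]]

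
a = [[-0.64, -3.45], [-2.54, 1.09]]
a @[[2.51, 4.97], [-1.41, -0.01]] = [[3.26, -3.15], [-7.91, -12.63]]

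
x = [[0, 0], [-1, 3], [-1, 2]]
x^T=[[0, -1, -1], [0, 3, 2]]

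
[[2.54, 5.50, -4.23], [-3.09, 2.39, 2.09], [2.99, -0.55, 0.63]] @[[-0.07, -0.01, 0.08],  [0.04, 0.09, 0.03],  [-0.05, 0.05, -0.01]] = [[0.25, 0.26, 0.41], [0.21, 0.35, -0.2], [-0.26, -0.05, 0.22]]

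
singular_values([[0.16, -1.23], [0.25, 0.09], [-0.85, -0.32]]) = [1.28, 0.89]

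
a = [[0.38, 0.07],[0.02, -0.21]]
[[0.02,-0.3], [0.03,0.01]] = a @ [[0.08, -0.76], [-0.15, -0.11]]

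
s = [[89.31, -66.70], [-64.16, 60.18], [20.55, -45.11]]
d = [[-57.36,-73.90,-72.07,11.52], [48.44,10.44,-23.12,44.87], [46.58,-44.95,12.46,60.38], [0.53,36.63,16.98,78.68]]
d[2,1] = -44.95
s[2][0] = 20.55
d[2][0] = 46.58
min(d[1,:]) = -23.12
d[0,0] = -57.36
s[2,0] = 20.55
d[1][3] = 44.87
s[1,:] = [-64.16, 60.18]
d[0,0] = -57.36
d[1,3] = 44.87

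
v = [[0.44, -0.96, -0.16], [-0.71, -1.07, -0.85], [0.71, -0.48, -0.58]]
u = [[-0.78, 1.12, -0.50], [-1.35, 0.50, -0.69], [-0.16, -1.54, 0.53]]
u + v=[[-0.34, 0.16, -0.66], [-2.06, -0.57, -1.54], [0.55, -2.02, -0.05]]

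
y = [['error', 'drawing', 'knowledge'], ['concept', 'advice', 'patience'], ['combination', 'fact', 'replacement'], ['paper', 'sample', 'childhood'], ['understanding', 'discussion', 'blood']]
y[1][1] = 'advice'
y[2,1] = 'fact'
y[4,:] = ['understanding', 'discussion', 'blood']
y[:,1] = ['drawing', 'advice', 'fact', 'sample', 'discussion']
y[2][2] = 'replacement'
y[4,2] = 'blood'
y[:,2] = ['knowledge', 'patience', 'replacement', 'childhood', 'blood']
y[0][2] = 'knowledge'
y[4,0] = 'understanding'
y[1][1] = 'advice'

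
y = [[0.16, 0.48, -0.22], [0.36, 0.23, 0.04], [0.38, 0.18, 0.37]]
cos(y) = [[0.94, -0.07, 0.05], [-0.08, 0.89, 0.03], [-0.13, -0.14, 0.97]]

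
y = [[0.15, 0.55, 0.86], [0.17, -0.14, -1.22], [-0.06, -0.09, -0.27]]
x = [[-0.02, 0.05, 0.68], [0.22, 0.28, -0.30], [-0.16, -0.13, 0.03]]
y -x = [[0.17, 0.5, 0.18],  [-0.05, -0.42, -0.92],  [0.1, 0.04, -0.30]]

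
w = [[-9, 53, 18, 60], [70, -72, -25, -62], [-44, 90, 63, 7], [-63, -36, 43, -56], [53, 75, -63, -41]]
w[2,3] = 7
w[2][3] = 7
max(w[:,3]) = 60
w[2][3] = 7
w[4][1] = 75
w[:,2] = [18, -25, 63, 43, -63]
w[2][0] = -44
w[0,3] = 60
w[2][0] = -44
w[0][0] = -9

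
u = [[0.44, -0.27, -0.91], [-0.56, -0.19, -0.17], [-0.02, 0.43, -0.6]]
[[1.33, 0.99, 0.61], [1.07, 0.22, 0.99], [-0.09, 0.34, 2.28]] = u @ [[-0.84, 0.05, -1.83], [-2.01, -0.50, 2.15], [-1.27, -0.92, -2.19]]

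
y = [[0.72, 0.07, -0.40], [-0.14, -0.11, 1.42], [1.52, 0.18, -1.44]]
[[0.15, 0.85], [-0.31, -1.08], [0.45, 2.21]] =y @ [[0.1, 0.81], [-0.02, -0.02], [-0.21, -0.68]]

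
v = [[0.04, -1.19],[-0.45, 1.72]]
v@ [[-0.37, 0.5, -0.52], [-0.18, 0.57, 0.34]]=[[0.20, -0.66, -0.43], [-0.14, 0.76, 0.82]]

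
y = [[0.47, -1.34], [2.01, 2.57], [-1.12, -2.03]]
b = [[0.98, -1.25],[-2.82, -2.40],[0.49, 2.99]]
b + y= [[1.45, -2.59], [-0.81, 0.17], [-0.63, 0.96]]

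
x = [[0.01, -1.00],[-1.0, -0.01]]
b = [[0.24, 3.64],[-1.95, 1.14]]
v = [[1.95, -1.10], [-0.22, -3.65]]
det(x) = -1.00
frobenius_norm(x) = 1.41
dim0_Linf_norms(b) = [1.95, 3.64]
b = x @ v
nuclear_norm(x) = 2.00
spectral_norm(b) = 3.84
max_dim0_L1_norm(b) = 4.78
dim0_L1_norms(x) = [1.01, 1.01]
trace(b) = 1.38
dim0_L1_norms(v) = [2.17, 4.75]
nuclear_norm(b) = 5.76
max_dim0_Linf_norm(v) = 3.65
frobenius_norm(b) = 4.29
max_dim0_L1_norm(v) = 4.75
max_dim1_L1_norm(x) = 1.01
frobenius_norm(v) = 4.29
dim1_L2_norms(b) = [3.65, 2.26]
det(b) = 7.37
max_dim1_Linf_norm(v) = 3.65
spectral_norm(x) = 1.00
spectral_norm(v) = 3.83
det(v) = -7.36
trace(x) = 0.00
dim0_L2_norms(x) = [1.0, 1.0]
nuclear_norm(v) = 5.75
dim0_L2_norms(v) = [1.96, 3.81]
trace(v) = -1.70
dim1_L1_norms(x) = [1.01, 1.01]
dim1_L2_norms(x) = [1.0, 1.0]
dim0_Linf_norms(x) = [1.0, 1.0]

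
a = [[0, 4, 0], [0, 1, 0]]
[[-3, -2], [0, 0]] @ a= [[0, -14, 0], [0, 0, 0]]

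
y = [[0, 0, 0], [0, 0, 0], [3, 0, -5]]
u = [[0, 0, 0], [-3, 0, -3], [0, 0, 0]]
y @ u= [[0, 0, 0], [0, 0, 0], [0, 0, 0]]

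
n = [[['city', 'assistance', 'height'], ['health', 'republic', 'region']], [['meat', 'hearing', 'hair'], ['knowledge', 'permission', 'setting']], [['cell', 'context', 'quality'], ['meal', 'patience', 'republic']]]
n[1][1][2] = 'setting'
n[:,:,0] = [['city', 'health'], ['meat', 'knowledge'], ['cell', 'meal']]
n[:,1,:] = [['health', 'republic', 'region'], ['knowledge', 'permission', 'setting'], ['meal', 'patience', 'republic']]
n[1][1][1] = 'permission'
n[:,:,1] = [['assistance', 'republic'], ['hearing', 'permission'], ['context', 'patience']]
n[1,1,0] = 'knowledge'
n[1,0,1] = 'hearing'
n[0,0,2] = 'height'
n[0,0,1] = 'assistance'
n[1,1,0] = 'knowledge'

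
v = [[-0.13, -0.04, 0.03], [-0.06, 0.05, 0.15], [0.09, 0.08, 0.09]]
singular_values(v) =[0.2, 0.18, 0.0]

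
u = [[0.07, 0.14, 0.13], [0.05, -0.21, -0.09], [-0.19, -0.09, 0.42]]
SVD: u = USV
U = [[0.18, -0.61, -0.77], [-0.19, 0.75, -0.63], [0.96, 0.27, 0.02]]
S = [0.48, 0.27, 0.1]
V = [[-0.37, -0.04, 0.93], [-0.20, -0.97, -0.13], [-0.91, 0.24, -0.35]]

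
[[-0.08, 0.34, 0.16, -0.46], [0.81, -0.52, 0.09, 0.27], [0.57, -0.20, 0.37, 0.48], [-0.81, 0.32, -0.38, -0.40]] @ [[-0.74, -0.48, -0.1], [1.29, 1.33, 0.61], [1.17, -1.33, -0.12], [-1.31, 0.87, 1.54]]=[[1.29, -0.12, -0.51], [-1.52, -0.97, 0.01], [-0.88, -0.61, 0.52], [1.09, 0.97, -0.29]]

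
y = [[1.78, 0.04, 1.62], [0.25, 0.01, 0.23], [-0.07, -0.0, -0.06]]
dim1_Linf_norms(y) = [1.78, 0.25, 0.07]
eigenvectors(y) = [[-0.99,0.53,-0.52], [-0.14,0.6,0.66], [0.04,-0.60,0.55]]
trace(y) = 1.73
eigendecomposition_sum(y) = [[1.78, 0.04, 1.62], [0.25, 0.01, 0.23], [-0.07, -0.00, -0.06]] + [[-0.00, 0.00, -0.00], [-0.00, 0.0, -0.00], [0.0, -0.00, 0.00]] + [[0.0, -0.0, -0.00], [-0.0, 0.00, 0.0], [-0.00, 0.00, 0.00]]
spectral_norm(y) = 2.43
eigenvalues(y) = [1.72, 0.0, 0.01]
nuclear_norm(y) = 2.44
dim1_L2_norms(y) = [2.41, 0.34, 0.09]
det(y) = 0.00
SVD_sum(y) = [[1.78, 0.04, 1.62],[0.25, 0.01, 0.23],[-0.07, -0.00, -0.06]] + [[0.00, -0.0, -0.0], [-0.00, 0.00, 0.00], [-0.0, 0.0, 0.00]] + [[-0.0, -0.0, 0.0], [0.0, 0.00, -0.0], [-0.0, -0.00, 0.0]]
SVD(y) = [[-0.99, 0.1, 0.11], [-0.14, -0.85, -0.51], [0.04, -0.52, 0.85]] @ diag([2.432769648679351, 0.005386860269122339, 0.0016787498291885709]) @ [[-0.74,-0.02,-0.67], [0.38,-0.83,-0.4], [-0.55,-0.55,0.62]]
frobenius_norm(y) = 2.43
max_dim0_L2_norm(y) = 1.8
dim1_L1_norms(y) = [3.44, 0.49, 0.13]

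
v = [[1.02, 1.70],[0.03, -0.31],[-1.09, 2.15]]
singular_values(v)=[2.77, 1.47]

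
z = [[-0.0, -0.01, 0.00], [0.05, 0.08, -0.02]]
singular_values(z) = [0.1, 0.01]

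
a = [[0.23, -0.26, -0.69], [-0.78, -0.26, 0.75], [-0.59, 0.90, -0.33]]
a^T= [[0.23,-0.78,-0.59], [-0.26,-0.26,0.9], [-0.69,0.75,-0.33]]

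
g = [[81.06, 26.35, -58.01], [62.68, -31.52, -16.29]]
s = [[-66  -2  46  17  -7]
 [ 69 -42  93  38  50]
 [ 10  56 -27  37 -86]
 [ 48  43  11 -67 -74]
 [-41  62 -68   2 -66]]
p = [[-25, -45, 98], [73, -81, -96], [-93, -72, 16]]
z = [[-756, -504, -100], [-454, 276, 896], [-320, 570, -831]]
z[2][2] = -831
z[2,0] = -320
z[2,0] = -320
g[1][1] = -31.52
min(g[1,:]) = -31.52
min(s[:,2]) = -68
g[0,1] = 26.35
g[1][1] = -31.52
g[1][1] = -31.52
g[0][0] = 81.06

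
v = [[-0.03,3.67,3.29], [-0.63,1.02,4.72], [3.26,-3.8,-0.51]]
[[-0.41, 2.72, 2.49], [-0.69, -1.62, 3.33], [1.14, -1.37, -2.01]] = v@[[0.31, 0.88, -0.39], [-0.02, 1.18, 0.11], [-0.10, -0.48, 0.63]]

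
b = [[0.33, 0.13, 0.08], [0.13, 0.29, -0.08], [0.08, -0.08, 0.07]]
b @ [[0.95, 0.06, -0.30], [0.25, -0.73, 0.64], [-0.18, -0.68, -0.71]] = [[0.33, -0.13, -0.07], [0.21, -0.15, 0.20], [0.04, 0.02, -0.12]]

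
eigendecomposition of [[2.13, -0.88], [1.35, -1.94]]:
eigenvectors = [[0.94, 0.23],[0.34, 0.97]]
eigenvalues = [1.81, -1.62]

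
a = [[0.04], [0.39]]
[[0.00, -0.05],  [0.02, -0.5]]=a @ [[0.04, -1.29]]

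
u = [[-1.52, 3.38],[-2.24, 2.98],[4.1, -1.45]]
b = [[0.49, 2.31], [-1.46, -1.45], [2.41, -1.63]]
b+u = [[-1.03,5.69], [-3.70,1.53], [6.51,-3.08]]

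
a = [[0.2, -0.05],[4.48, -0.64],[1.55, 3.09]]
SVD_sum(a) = [[0.19, 0.03],[4.29, 0.64],[1.97, 0.29]] + [[0.01, -0.08], [0.19, -1.28], [-0.42, 2.8]]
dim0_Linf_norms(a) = [4.48, 3.09]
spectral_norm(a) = 4.77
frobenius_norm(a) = 5.70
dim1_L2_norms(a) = [0.21, 4.53, 3.46]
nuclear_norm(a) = 7.89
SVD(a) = [[-0.04, -0.03], [-0.91, -0.42], [-0.42, 0.91]] @ diag([4.774699862481452, 3.1105210533316785]) @ [[-0.99,-0.15], [-0.15,0.99]]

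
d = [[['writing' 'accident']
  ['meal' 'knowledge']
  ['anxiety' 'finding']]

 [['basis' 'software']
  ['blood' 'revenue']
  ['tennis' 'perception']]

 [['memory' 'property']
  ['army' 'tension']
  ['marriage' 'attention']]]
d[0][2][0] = 'anxiety'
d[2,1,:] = ['army', 'tension']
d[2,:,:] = [['memory', 'property'], ['army', 'tension'], ['marriage', 'attention']]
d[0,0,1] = 'accident'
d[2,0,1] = 'property'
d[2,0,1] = 'property'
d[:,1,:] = [['meal', 'knowledge'], ['blood', 'revenue'], ['army', 'tension']]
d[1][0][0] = 'basis'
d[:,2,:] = [['anxiety', 'finding'], ['tennis', 'perception'], ['marriage', 'attention']]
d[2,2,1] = 'attention'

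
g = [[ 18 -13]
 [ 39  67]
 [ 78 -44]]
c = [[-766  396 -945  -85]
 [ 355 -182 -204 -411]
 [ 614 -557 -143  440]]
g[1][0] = 39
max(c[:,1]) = 396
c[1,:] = [355, -182, -204, -411]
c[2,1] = -557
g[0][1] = -13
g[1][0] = 39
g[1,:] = [39, 67]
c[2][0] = 614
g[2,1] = -44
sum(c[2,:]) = 354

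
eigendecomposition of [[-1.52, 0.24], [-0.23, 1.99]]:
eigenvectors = [[-1.00, -0.07], [-0.07, -1.00]]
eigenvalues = [-1.5, 1.97]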